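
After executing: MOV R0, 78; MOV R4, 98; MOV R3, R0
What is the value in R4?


Register state trace:
  MOV R0, 78  → R0 = 78
  MOV R4, 98  → R4 = 98
  MOV R3, R0  → R3 = 78
Final: R4 = 98

98


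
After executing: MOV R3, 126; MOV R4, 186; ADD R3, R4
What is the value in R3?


Register state trace:
  MOV R3, 126  → R3 = 126
  MOV R4, 186  → R4 = 186
  ADD R3, R4  → R3 = 126 + 186 = 312
Final: R3 = 312

312


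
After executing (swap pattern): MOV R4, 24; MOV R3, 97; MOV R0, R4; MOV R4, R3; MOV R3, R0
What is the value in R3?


Register state trace (swap pattern):
  MOV R4, 24  → R4 = 24
  MOV R3, 97  → R3 = 97
  MOV R0, R4  → R0 = 24  (save R4)
  MOV R4, R3  → R4 = 97  (R4 gets R3's value)
  MOV R3, R0  → R3 = 24  (R3 gets saved value)
Final: R3 = 24

24


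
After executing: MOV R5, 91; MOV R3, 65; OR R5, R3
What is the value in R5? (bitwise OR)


Register state trace:
  MOV R5, 91  → R5 = 91 (0b01011011)
  MOV R3, 65  → R3 = 65 (0b01000001)
  OR R5, R3   → R5 = 91 OR 65 = 91 (0b01011011)
Final: R5 = 91

91


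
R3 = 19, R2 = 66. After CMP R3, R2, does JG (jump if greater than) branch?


Trace:
  R3 = 19, R2 = 66
  CMP R3, R2  → compares 19 vs 66
  JG checks: is 19 greater than 66?
  19 < 66, so condition is false
Branch taken: No

No


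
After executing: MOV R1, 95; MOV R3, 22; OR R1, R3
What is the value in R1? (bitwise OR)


Register state trace:
  MOV R1, 95  → R1 = 95 (0b01011111)
  MOV R3, 22  → R3 = 22 (0b00010110)
  OR R1, R3   → R1 = 95 OR 22 = 95 (0b01011111)
Final: R1 = 95

95


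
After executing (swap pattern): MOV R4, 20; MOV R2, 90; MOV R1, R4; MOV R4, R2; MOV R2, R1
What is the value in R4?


Register state trace (swap pattern):
  MOV R4, 20  → R4 = 20
  MOV R2, 90  → R2 = 90
  MOV R1, R4  → R1 = 20  (save R4)
  MOV R4, R2  → R4 = 90  (R4 gets R2's value)
  MOV R2, R1  → R2 = 20  (R2 gets saved value)
Final: R4 = 90

90


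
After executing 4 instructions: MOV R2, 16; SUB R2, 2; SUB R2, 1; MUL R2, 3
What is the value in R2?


Register state trace:
  MOV R2, 16  → R2 = 16
  SUB R2, 2  → R2 = 16 - 2 = 14
  SUB R2, 1  → R2 = 14 - 1 = 13
  MUL R2, 3  → R2 = 13 * 3 = 39
Final: R2 = 39

39


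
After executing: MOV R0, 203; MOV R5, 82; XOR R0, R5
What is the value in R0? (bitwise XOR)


Register state trace:
  MOV R0, 203  → R0 = 203 (0b11001011)
  MOV R5, 82  → R5 = 82 (0b01010010)
  XOR R0, R5  → R0 = 203 XOR 82 = 153 (0b10011001)
Final: R0 = 153

153


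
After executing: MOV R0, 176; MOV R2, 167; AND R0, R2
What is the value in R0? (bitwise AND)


Register state trace:
  MOV R0, 176  → R0 = 176 (0b10110000)
  MOV R2, 167  → R2 = 167 (0b10100111)
  AND R0, R2  → R0 = 176 AND 167 = 160 (0b10100000)
Final: R0 = 160

160


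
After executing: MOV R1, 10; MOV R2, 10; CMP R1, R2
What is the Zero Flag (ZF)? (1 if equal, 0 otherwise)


Register state trace:
  MOV R1, 10  → R1 = 10
  MOV R2, 10  → R2 = 10
  CMP R1, R2  → computes 10 - 10 = 0
  Result is zero, so values are equal
ZF = 1

1


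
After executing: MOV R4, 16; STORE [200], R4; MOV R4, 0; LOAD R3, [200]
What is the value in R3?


Register and memory trace:
  MOV R4, 16  → R4 = 16
  STORE [200], R4  → mem[200] = 16
  MOV R4, 0  → R4 = 0
  LOAD R3, [200]  → R3 = mem[200] = 16
Final: R3 = 16

16


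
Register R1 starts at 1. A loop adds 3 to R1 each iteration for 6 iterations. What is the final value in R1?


Starting value: R1 = 1
  Iter 1: R1 = 1 + 3 = 4
  Iter 2: R1 = 4 + 3 = 7
  Iter 3: R1 = 7 + 3 = 10
  Iter 4: R1 = 10 + 3 = 13
  Iter 5: R1 = 13 + 3 = 16
  Iter 6: R1 = 16 + 3 = 19
Final: R1 = 19

19


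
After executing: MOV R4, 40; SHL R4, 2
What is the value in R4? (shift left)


Register state trace:
  MOV R4, 40  → R4 = 40
  SHL R4, 2  → R4 = 40 << 2 = 40 * 2^2 = 160
Final: R4 = 160

160


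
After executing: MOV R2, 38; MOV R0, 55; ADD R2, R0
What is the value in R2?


Register state trace:
  MOV R2, 38  → R2 = 38
  MOV R0, 55  → R0 = 55
  ADD R2, R0  → R2 = 38 + 55 = 93
Final: R2 = 93

93


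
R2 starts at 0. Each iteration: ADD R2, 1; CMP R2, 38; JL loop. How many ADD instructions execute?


Loop trace (R2 starts at 0, target 38, step 1):
  ADD #1: R2 = 0 + 1 = 1  → 1 < 38, loop
  ADD #2: R2 = 1 + 1 = 2  → 2 < 38, loop
  ADD #3: R2 = 2 + 1 = 3  → 3 < 38, loop
  ADD #4: R2 = 3 + 1 = 4  → 4 < 38, loop
  ADD #5: R2 = 4 + 1 = 5  → 5 < 38, loop
  ADD #6: R2 = 5 + 1 = 6  → 6 < 38, loop
  ADD #7: R2 = 6 + 1 = 7  → 7 < 38, loop
  ADD #8: R2 = 7 + 1 = 8  → 8 < 38, loop
  ADD #9: R2 = 8 + 1 = 9  → 9 < 38, loop
  ADD #10: R2 = 9 + 1 = 10  → 10 < 38, loop
  ADD #11: R2 = 10 + 1 = 11  → 11 < 38, loop
  ADD #12: R2 = 11 + 1 = 12  → 12 < 38, loop
  ADD #13: R2 = 12 + 1 = 13  → 13 < 38, loop
  ADD #14: R2 = 13 + 1 = 14  → 14 < 38, loop
  ADD #15: R2 = 14 + 1 = 15  → 15 < 38, loop
  ADD #16: R2 = 15 + 1 = 16  → 16 < 38, loop
  ADD #17: R2 = 16 + 1 = 17  → 17 < 38, loop
  ADD #18: R2 = 17 + 1 = 18  → 18 < 38, loop
  ADD #19: R2 = 18 + 1 = 19  → 19 < 38, loop
  ADD #20: R2 = 19 + 1 = 20  → 20 < 38, loop
  ADD #21: R2 = 20 + 1 = 21  → 21 < 38, loop
  ADD #22: R2 = 21 + 1 = 22  → 22 < 38, loop
  ADD #23: R2 = 22 + 1 = 23  → 23 < 38, loop
  ADD #24: R2 = 23 + 1 = 24  → 24 < 38, loop
  ADD #25: R2 = 24 + 1 = 25  → 25 < 38, loop
  ADD #26: R2 = 25 + 1 = 26  → 26 < 38, loop
  ADD #27: R2 = 26 + 1 = 27  → 27 < 38, loop
  ADD #28: R2 = 27 + 1 = 28  → 28 < 38, loop
  ADD #29: R2 = 28 + 1 = 29  → 29 < 38, loop
  ADD #30: R2 = 29 + 1 = 30  → 30 < 38, loop
  ADD #31: R2 = 30 + 1 = 31  → 31 < 38, loop
  ADD #32: R2 = 31 + 1 = 32  → 32 < 38, loop
  ADD #33: R2 = 32 + 1 = 33  → 33 < 38, loop
  ADD #34: R2 = 33 + 1 = 34  → 34 < 38, loop
  ADD #35: R2 = 34 + 1 = 35  → 35 < 38, loop
  ADD #36: R2 = 35 + 1 = 36  → 36 < 38, loop
  ADD #37: R2 = 36 + 1 = 37  → 37 < 38, loop
  ADD #38: R2 = 37 + 1 = 38  → 38 >= 38, exit
Total ADD instructions: 38

38


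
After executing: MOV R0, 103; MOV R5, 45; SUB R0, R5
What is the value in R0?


Register state trace:
  MOV R0, 103  → R0 = 103
  MOV R5, 45  → R5 = 45
  SUB R0, R5  → R0 = 103 - 45 = 58
Final: R0 = 58

58


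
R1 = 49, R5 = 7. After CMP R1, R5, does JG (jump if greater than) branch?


Trace:
  R1 = 49, R5 = 7
  CMP R1, R5  → compares 49 vs 7
  JG checks: is 49 greater than 7?
  49 > 7, so condition is true
Branch taken: Yes

Yes


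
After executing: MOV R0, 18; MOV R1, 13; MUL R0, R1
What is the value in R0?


Register state trace:
  MOV R0, 18  → R0 = 18
  MOV R1, 13  → R1 = 13
  MUL R0, R1  → R0 = 18 * 13 = 234
Final: R0 = 234

234


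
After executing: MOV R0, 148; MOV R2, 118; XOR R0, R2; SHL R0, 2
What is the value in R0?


Register state trace:
  MOV R0, 148  → R0 = 148 (0b10010100)
  MOV R2, 118  → R2 = 118 (0b01110110)
  XOR R0, R2  → R0 = 148 XOR 118 = 226 (0b11100010)
  SHL R0, 2  → R0 = 226 << 2 = 904
Final: R0 = 904

904


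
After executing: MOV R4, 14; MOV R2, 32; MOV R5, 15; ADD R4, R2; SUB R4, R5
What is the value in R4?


Register state trace:
  MOV R4, 14  → R4 = 14
  MOV R2, 32  → R2 = 32
  MOV R5, 15  → R5 = 15
  ADD R4, R2  → R4 = 14 + 32 = 46
  SUB R4, R5  → R4 = 46 - 15 = 31
Final: R4 = 31

31


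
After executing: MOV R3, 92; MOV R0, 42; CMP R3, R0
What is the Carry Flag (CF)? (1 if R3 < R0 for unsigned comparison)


Register state trace:
  MOV R3, 92  → R3 = 92
  MOV R0, 42  → R0 = 42
  CMP R3, R0  → unsigned 92 - 42: no borrow
  92 >= 42, so CF = 0
CF = 0

0


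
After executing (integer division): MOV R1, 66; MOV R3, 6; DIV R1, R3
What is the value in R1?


Register state trace:
  MOV R1, 66  → R1 = 66
  MOV R3, 6  → R3 = 6
  DIV R1, R3  → R1 = 66 // 6 = 11
Final: R1 = 11

11


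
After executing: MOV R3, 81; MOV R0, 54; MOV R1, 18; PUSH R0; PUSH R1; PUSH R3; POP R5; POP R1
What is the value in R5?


Stack trace (top is rightmost):
  MOV R3, 81  → R3 = 81
  MOV R0, 54  → R0 = 54
  MOV R1, 18  → R1 = 18
  PUSH R0  → stack: [54]
  PUSH R1  → stack: [54, 18]
  PUSH R3  → stack: [54, 18, 81]
  POP R5  → R5 = 81, stack: [54, 18]
  POP R1  → R1 = 18, stack: [54]
Final: R5 = 81

81


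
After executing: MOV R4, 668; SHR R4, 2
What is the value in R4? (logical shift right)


Register state trace:
  MOV R4, 668  → R4 = 668
  SHR R4, 2  → R4 = 668 >> 2 = 668 // 2^2 = 167
Final: R4 = 167

167


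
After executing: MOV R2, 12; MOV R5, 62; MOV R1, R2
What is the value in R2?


Register state trace:
  MOV R2, 12  → R2 = 12
  MOV R5, 62  → R5 = 62
  MOV R1, R2  → R1 = 12
Final: R2 = 12

12


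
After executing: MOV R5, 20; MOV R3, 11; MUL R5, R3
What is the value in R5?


Register state trace:
  MOV R5, 20  → R5 = 20
  MOV R3, 11  → R3 = 11
  MUL R5, R3  → R5 = 20 * 11 = 220
Final: R5 = 220

220


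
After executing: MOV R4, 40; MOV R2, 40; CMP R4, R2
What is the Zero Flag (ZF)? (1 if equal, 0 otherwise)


Register state trace:
  MOV R4, 40  → R4 = 40
  MOV R2, 40  → R2 = 40
  CMP R4, R2  → computes 40 - 40 = 0
  Result is zero, so values are equal
ZF = 1

1


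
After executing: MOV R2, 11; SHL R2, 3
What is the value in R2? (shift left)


Register state trace:
  MOV R2, 11  → R2 = 11
  SHL R2, 3  → R2 = 11 << 3 = 11 * 2^3 = 88
Final: R2 = 88

88


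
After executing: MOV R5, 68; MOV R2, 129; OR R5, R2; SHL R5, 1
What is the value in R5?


Register state trace:
  MOV R5, 68  → R5 = 68 (0b01000100)
  MOV R2, 129  → R2 = 129 (0b10000001)
  OR R5, R2  → R5 = 68 OR 129 = 197 (0b11000101)
  SHL R5, 1  → R5 = 197 << 1 = 394
Final: R5 = 394

394


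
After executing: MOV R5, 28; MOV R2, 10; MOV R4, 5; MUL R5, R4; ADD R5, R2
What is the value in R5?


Register state trace:
  MOV R5, 28  → R5 = 28
  MOV R2, 10  → R2 = 10
  MOV R4, 5  → R4 = 5
  MUL R5, R4  → R5 = 28 * 5 = 140
  ADD R5, R2  → R5 = 140 + 10 = 150
Final: R5 = 150

150


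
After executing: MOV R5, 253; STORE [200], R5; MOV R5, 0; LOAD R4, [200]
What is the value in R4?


Register and memory trace:
  MOV R5, 253  → R5 = 253
  STORE [200], R5  → mem[200] = 253
  MOV R5, 0  → R5 = 0
  LOAD R4, [200]  → R4 = mem[200] = 253
Final: R4 = 253

253


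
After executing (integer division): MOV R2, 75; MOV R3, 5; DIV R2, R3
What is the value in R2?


Register state trace:
  MOV R2, 75  → R2 = 75
  MOV R3, 5  → R3 = 5
  DIV R2, R3  → R2 = 75 // 5 = 15
Final: R2 = 15

15


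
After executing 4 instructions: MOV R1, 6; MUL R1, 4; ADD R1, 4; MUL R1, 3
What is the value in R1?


Register state trace:
  MOV R1, 6  → R1 = 6
  MUL R1, 4  → R1 = 6 * 4 = 24
  ADD R1, 4  → R1 = 24 + 4 = 28
  MUL R1, 3  → R1 = 28 * 3 = 84
Final: R1 = 84

84


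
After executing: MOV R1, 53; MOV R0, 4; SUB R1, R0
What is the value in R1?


Register state trace:
  MOV R1, 53  → R1 = 53
  MOV R0, 4  → R0 = 4
  SUB R1, R0  → R1 = 53 - 4 = 49
Final: R1 = 49

49


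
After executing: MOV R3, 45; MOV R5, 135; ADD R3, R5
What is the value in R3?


Register state trace:
  MOV R3, 45  → R3 = 45
  MOV R5, 135  → R5 = 135
  ADD R3, R5  → R3 = 45 + 135 = 180
Final: R3 = 180

180


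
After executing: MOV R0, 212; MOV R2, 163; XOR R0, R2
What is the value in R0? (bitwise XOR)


Register state trace:
  MOV R0, 212  → R0 = 212 (0b11010100)
  MOV R2, 163  → R2 = 163 (0b10100011)
  XOR R0, R2  → R0 = 212 XOR 163 = 119 (0b01110111)
Final: R0 = 119

119


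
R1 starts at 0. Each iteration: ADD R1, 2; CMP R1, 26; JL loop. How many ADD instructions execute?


Loop trace (R1 starts at 0, target 26, step 2):
  ADD #1: R1 = 0 + 2 = 2  → 2 < 26, loop
  ADD #2: R1 = 2 + 2 = 4  → 4 < 26, loop
  ADD #3: R1 = 4 + 2 = 6  → 6 < 26, loop
  ADD #4: R1 = 6 + 2 = 8  → 8 < 26, loop
  ADD #5: R1 = 8 + 2 = 10  → 10 < 26, loop
  ADD #6: R1 = 10 + 2 = 12  → 12 < 26, loop
  ADD #7: R1 = 12 + 2 = 14  → 14 < 26, loop
  ADD #8: R1 = 14 + 2 = 16  → 16 < 26, loop
  ADD #9: R1 = 16 + 2 = 18  → 18 < 26, loop
  ADD #10: R1 = 18 + 2 = 20  → 20 < 26, loop
  ADD #11: R1 = 20 + 2 = 22  → 22 < 26, loop
  ADD #12: R1 = 22 + 2 = 24  → 24 < 26, loop
  ADD #13: R1 = 24 + 2 = 26  → 26 >= 26, exit
Total ADD instructions: 13

13


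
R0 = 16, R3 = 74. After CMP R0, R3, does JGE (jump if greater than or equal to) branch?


Trace:
  R0 = 16, R3 = 74
  CMP R0, R3  → compares 16 vs 74
  JGE checks: is 16 greater than or equal to 74?
  16 < 74, so condition is false
Branch taken: No

No


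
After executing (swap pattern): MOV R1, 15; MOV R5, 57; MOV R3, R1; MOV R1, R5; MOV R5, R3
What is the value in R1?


Register state trace (swap pattern):
  MOV R1, 15  → R1 = 15
  MOV R5, 57  → R5 = 57
  MOV R3, R1  → R3 = 15  (save R1)
  MOV R1, R5  → R1 = 57  (R1 gets R5's value)
  MOV R5, R3  → R5 = 15  (R5 gets saved value)
Final: R1 = 57

57


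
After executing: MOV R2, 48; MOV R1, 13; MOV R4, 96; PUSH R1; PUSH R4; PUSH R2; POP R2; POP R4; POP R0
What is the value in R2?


Stack trace (top is rightmost):
  MOV R2, 48  → R2 = 48
  MOV R1, 13  → R1 = 13
  MOV R4, 96  → R4 = 96
  PUSH R1  → stack: [13]
  PUSH R4  → stack: [13, 96]
  PUSH R2  → stack: [13, 96, 48]
  POP R2  → R2 = 48, stack: [13, 96]
  POP R4  → R4 = 96, stack: [13]
  POP R0  → R0 = 13, stack: []
Final: R2 = 48

48


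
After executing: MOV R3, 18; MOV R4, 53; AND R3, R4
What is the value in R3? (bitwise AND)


Register state trace:
  MOV R3, 18  → R3 = 18 (0b00010010)
  MOV R4, 53  → R4 = 53 (0b00110101)
  AND R3, R4  → R3 = 18 AND 53 = 16 (0b00010000)
Final: R3 = 16

16


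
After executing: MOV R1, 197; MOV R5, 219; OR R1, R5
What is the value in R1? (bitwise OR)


Register state trace:
  MOV R1, 197  → R1 = 197 (0b11000101)
  MOV R5, 219  → R5 = 219 (0b11011011)
  OR R1, R5   → R1 = 197 OR 219 = 223 (0b11011111)
Final: R1 = 223

223


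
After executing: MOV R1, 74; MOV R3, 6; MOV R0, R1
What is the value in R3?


Register state trace:
  MOV R1, 74  → R1 = 74
  MOV R3, 6  → R3 = 6
  MOV R0, R1  → R0 = 74
Final: R3 = 6

6


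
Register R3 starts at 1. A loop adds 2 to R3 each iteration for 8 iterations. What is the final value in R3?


Starting value: R3 = 1
  Iter 1: R3 = 1 + 2 = 3
  Iter 2: R3 = 3 + 2 = 5
  Iter 3: R3 = 5 + 2 = 7
  Iter 4: R3 = 7 + 2 = 9
  Iter 5: R3 = 9 + 2 = 11
  Iter 6: R3 = 11 + 2 = 13
  Iter 7: R3 = 13 + 2 = 15
  Iter 8: R3 = 15 + 2 = 17
Final: R3 = 17

17


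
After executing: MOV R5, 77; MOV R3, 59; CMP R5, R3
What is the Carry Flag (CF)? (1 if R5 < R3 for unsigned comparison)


Register state trace:
  MOV R5, 77  → R5 = 77
  MOV R3, 59  → R3 = 59
  CMP R5, R3  → unsigned 77 - 59: no borrow
  77 >= 59, so CF = 0
CF = 0

0


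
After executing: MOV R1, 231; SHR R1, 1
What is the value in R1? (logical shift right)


Register state trace:
  MOV R1, 231  → R1 = 231
  SHR R1, 1  → R1 = 231 >> 1 = 231 // 2^1 = 115
Final: R1 = 115

115


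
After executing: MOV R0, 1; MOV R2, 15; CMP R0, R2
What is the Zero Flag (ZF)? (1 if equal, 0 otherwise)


Register state trace:
  MOV R0, 1  → R0 = 1
  MOV R2, 15  → R2 = 15
  CMP R0, R2  → computes 1 - 15 = -14
  Result is nonzero, so values are not equal
ZF = 0

0


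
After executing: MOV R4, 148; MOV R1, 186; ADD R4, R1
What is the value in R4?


Register state trace:
  MOV R4, 148  → R4 = 148
  MOV R1, 186  → R1 = 186
  ADD R4, R1  → R4 = 148 + 186 = 334
Final: R4 = 334

334


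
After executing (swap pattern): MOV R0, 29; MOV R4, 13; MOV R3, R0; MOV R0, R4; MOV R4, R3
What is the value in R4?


Register state trace (swap pattern):
  MOV R0, 29  → R0 = 29
  MOV R4, 13  → R4 = 13
  MOV R3, R0  → R3 = 29  (save R0)
  MOV R0, R4  → R0 = 13  (R0 gets R4's value)
  MOV R4, R3  → R4 = 29  (R4 gets saved value)
Final: R4 = 29

29


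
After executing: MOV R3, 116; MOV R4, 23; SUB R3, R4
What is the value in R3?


Register state trace:
  MOV R3, 116  → R3 = 116
  MOV R4, 23  → R4 = 23
  SUB R3, R4  → R3 = 116 - 23 = 93
Final: R3 = 93

93


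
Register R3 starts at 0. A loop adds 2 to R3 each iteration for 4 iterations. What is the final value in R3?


Starting value: R3 = 0
  Iter 1: R3 = 0 + 2 = 2
  Iter 2: R3 = 2 + 2 = 4
  Iter 3: R3 = 4 + 2 = 6
  Iter 4: R3 = 6 + 2 = 8
Final: R3 = 8

8


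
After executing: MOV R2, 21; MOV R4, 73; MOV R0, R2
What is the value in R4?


Register state trace:
  MOV R2, 21  → R2 = 21
  MOV R4, 73  → R4 = 73
  MOV R0, R2  → R0 = 21
Final: R4 = 73

73


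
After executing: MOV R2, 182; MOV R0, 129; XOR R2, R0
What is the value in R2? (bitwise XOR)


Register state trace:
  MOV R2, 182  → R2 = 182 (0b10110110)
  MOV R0, 129  → R0 = 129 (0b10000001)
  XOR R2, R0  → R2 = 182 XOR 129 = 55 (0b00110111)
Final: R2 = 55

55


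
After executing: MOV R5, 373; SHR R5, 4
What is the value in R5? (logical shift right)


Register state trace:
  MOV R5, 373  → R5 = 373
  SHR R5, 4  → R5 = 373 >> 4 = 373 // 2^4 = 23
Final: R5 = 23

23


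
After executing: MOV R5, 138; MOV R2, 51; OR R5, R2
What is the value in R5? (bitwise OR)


Register state trace:
  MOV R5, 138  → R5 = 138 (0b10001010)
  MOV R2, 51  → R2 = 51 (0b00110011)
  OR R5, R2   → R5 = 138 OR 51 = 187 (0b10111011)
Final: R5 = 187

187


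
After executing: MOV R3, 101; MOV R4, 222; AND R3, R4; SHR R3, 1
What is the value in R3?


Register state trace:
  MOV R3, 101  → R3 = 101 (0b01100101)
  MOV R4, 222  → R4 = 222 (0b11011110)
  AND R3, R4  → R3 = 101 AND 222 = 68 (0b01000100)
  SHR R3, 1  → R3 = 68 >> 1 = 34
Final: R3 = 34

34


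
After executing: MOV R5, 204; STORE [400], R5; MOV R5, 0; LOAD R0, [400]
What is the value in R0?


Register and memory trace:
  MOV R5, 204  → R5 = 204
  STORE [400], R5  → mem[400] = 204
  MOV R5, 0  → R5 = 0
  LOAD R0, [400]  → R0 = mem[400] = 204
Final: R0 = 204

204


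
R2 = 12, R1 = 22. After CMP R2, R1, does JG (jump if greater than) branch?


Trace:
  R2 = 12, R1 = 22
  CMP R2, R1  → compares 12 vs 22
  JG checks: is 12 greater than 22?
  12 < 22, so condition is false
Branch taken: No

No


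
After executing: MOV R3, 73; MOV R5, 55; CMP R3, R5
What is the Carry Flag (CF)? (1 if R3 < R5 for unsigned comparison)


Register state trace:
  MOV R3, 73  → R3 = 73
  MOV R5, 55  → R5 = 55
  CMP R3, R5  → unsigned 73 - 55: no borrow
  73 >= 55, so CF = 0
CF = 0

0


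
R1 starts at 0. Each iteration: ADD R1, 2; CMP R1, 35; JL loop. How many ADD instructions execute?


Loop trace (R1 starts at 0, target 35, step 2):
  ADD #1: R1 = 0 + 2 = 2  → 2 < 35, loop
  ADD #2: R1 = 2 + 2 = 4  → 4 < 35, loop
  ADD #3: R1 = 4 + 2 = 6  → 6 < 35, loop
  ADD #4: R1 = 6 + 2 = 8  → 8 < 35, loop
  ADD #5: R1 = 8 + 2 = 10  → 10 < 35, loop
  ADD #6: R1 = 10 + 2 = 12  → 12 < 35, loop
  ADD #7: R1 = 12 + 2 = 14  → 14 < 35, loop
  ADD #8: R1 = 14 + 2 = 16  → 16 < 35, loop
  ADD #9: R1 = 16 + 2 = 18  → 18 < 35, loop
  ADD #10: R1 = 18 + 2 = 20  → 20 < 35, loop
  ADD #11: R1 = 20 + 2 = 22  → 22 < 35, loop
  ADD #12: R1 = 22 + 2 = 24  → 24 < 35, loop
  ADD #13: R1 = 24 + 2 = 26  → 26 < 35, loop
  ADD #14: R1 = 26 + 2 = 28  → 28 < 35, loop
  ADD #15: R1 = 28 + 2 = 30  → 30 < 35, loop
  ADD #16: R1 = 30 + 2 = 32  → 32 < 35, loop
  ADD #17: R1 = 32 + 2 = 34  → 34 < 35, loop
  ADD #18: R1 = 34 + 2 = 36  → 36 >= 35, exit
Total ADD instructions: 18

18


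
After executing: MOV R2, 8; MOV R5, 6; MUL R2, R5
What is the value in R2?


Register state trace:
  MOV R2, 8  → R2 = 8
  MOV R5, 6  → R5 = 6
  MUL R2, R5  → R2 = 8 * 6 = 48
Final: R2 = 48

48


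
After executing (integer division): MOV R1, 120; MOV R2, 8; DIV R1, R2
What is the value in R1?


Register state trace:
  MOV R1, 120  → R1 = 120
  MOV R2, 8  → R2 = 8
  DIV R1, R2  → R1 = 120 // 8 = 15
Final: R1 = 15

15


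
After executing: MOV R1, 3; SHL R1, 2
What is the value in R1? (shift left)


Register state trace:
  MOV R1, 3  → R1 = 3
  SHL R1, 2  → R1 = 3 << 2 = 3 * 2^2 = 12
Final: R1 = 12

12


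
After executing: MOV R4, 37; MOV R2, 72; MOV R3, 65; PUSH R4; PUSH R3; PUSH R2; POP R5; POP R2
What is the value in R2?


Stack trace (top is rightmost):
  MOV R4, 37  → R4 = 37
  MOV R2, 72  → R2 = 72
  MOV R3, 65  → R3 = 65
  PUSH R4  → stack: [37]
  PUSH R3  → stack: [37, 65]
  PUSH R2  → stack: [37, 65, 72]
  POP R5  → R5 = 72, stack: [37, 65]
  POP R2  → R2 = 65, stack: [37]
Final: R2 = 65

65


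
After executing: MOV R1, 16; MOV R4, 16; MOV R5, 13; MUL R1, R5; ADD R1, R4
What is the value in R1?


Register state trace:
  MOV R1, 16  → R1 = 16
  MOV R4, 16  → R4 = 16
  MOV R5, 13  → R5 = 13
  MUL R1, R5  → R1 = 16 * 13 = 208
  ADD R1, R4  → R1 = 208 + 16 = 224
Final: R1 = 224

224


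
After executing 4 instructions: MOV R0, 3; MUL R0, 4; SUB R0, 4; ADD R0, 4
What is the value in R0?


Register state trace:
  MOV R0, 3  → R0 = 3
  MUL R0, 4  → R0 = 3 * 4 = 12
  SUB R0, 4  → R0 = 12 - 4 = 8
  ADD R0, 4  → R0 = 8 + 4 = 12
Final: R0 = 12

12


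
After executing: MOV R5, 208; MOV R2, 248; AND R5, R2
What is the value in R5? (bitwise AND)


Register state trace:
  MOV R5, 208  → R5 = 208 (0b11010000)
  MOV R2, 248  → R2 = 248 (0b11111000)
  AND R5, R2  → R5 = 208 AND 248 = 208 (0b11010000)
Final: R5 = 208

208


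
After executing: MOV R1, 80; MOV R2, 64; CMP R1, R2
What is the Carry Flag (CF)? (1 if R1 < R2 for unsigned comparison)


Register state trace:
  MOV R1, 80  → R1 = 80
  MOV R2, 64  → R2 = 64
  CMP R1, R2  → unsigned 80 - 64: no borrow
  80 >= 64, so CF = 0
CF = 0

0


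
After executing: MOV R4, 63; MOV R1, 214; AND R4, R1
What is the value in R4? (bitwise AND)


Register state trace:
  MOV R4, 63  → R4 = 63 (0b00111111)
  MOV R1, 214  → R1 = 214 (0b11010110)
  AND R4, R1  → R4 = 63 AND 214 = 22 (0b00010110)
Final: R4 = 22

22


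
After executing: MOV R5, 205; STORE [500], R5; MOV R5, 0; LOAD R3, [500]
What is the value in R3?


Register and memory trace:
  MOV R5, 205  → R5 = 205
  STORE [500], R5  → mem[500] = 205
  MOV R5, 0  → R5 = 0
  LOAD R3, [500]  → R3 = mem[500] = 205
Final: R3 = 205

205


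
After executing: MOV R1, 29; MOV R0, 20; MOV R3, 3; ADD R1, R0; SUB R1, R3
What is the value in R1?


Register state trace:
  MOV R1, 29  → R1 = 29
  MOV R0, 20  → R0 = 20
  MOV R3, 3  → R3 = 3
  ADD R1, R0  → R1 = 29 + 20 = 49
  SUB R1, R3  → R1 = 49 - 3 = 46
Final: R1 = 46

46


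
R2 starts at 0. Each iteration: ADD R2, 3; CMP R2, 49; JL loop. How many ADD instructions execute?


Loop trace (R2 starts at 0, target 49, step 3):
  ADD #1: R2 = 0 + 3 = 3  → 3 < 49, loop
  ADD #2: R2 = 3 + 3 = 6  → 6 < 49, loop
  ADD #3: R2 = 6 + 3 = 9  → 9 < 49, loop
  ADD #4: R2 = 9 + 3 = 12  → 12 < 49, loop
  ADD #5: R2 = 12 + 3 = 15  → 15 < 49, loop
  ADD #6: R2 = 15 + 3 = 18  → 18 < 49, loop
  ADD #7: R2 = 18 + 3 = 21  → 21 < 49, loop
  ADD #8: R2 = 21 + 3 = 24  → 24 < 49, loop
  ADD #9: R2 = 24 + 3 = 27  → 27 < 49, loop
  ADD #10: R2 = 27 + 3 = 30  → 30 < 49, loop
  ADD #11: R2 = 30 + 3 = 33  → 33 < 49, loop
  ADD #12: R2 = 33 + 3 = 36  → 36 < 49, loop
  ADD #13: R2 = 36 + 3 = 39  → 39 < 49, loop
  ADD #14: R2 = 39 + 3 = 42  → 42 < 49, loop
  ADD #15: R2 = 42 + 3 = 45  → 45 < 49, loop
  ADD #16: R2 = 45 + 3 = 48  → 48 < 49, loop
  ADD #17: R2 = 48 + 3 = 51  → 51 >= 49, exit
Total ADD instructions: 17

17


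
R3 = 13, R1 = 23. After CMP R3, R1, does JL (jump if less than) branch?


Trace:
  R3 = 13, R1 = 23
  CMP R3, R1  → compares 13 vs 23
  JL checks: is 13 less than 23?
  13 < 23, so condition is true
Branch taken: Yes

Yes


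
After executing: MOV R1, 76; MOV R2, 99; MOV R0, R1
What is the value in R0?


Register state trace:
  MOV R1, 76  → R1 = 76
  MOV R2, 99  → R2 = 99
  MOV R0, R1  → R0 = 76
Final: R0 = 76

76


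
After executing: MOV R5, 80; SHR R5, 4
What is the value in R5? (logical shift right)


Register state trace:
  MOV R5, 80  → R5 = 80
  SHR R5, 4  → R5 = 80 >> 4 = 80 // 2^4 = 5
Final: R5 = 5

5


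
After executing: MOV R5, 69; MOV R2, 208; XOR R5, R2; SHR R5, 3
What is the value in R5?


Register state trace:
  MOV R5, 69  → R5 = 69 (0b01000101)
  MOV R2, 208  → R2 = 208 (0b11010000)
  XOR R5, R2  → R5 = 69 XOR 208 = 149 (0b10010101)
  SHR R5, 3  → R5 = 149 >> 3 = 18
Final: R5 = 18

18


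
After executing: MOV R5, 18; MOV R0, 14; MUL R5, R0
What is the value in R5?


Register state trace:
  MOV R5, 18  → R5 = 18
  MOV R0, 14  → R0 = 14
  MUL R5, R0  → R5 = 18 * 14 = 252
Final: R5 = 252

252


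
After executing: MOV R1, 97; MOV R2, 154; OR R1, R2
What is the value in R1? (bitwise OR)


Register state trace:
  MOV R1, 97  → R1 = 97 (0b01100001)
  MOV R2, 154  → R2 = 154 (0b10011010)
  OR R1, R2   → R1 = 97 OR 154 = 251 (0b11111011)
Final: R1 = 251

251


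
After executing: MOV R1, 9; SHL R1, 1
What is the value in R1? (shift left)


Register state trace:
  MOV R1, 9  → R1 = 9
  SHL R1, 1  → R1 = 9 << 1 = 9 * 2^1 = 18
Final: R1 = 18

18


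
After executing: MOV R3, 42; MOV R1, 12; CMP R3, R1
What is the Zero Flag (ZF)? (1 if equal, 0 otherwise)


Register state trace:
  MOV R3, 42  → R3 = 42
  MOV R1, 12  → R1 = 12
  CMP R3, R1  → computes 42 - 12 = 30
  Result is nonzero, so values are not equal
ZF = 0

0


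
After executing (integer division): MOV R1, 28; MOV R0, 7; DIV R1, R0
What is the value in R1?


Register state trace:
  MOV R1, 28  → R1 = 28
  MOV R0, 7  → R0 = 7
  DIV R1, R0  → R1 = 28 // 7 = 4
Final: R1 = 4

4


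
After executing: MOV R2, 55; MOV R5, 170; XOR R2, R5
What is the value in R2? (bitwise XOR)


Register state trace:
  MOV R2, 55  → R2 = 55 (0b00110111)
  MOV R5, 170  → R5 = 170 (0b10101010)
  XOR R2, R5  → R2 = 55 XOR 170 = 157 (0b10011101)
Final: R2 = 157

157


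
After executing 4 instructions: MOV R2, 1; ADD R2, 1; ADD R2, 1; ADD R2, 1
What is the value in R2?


Register state trace:
  MOV R2, 1  → R2 = 1
  ADD R2, 1  → R2 = 1 + 1 = 2
  ADD R2, 1  → R2 = 2 + 1 = 3
  ADD R2, 1  → R2 = 3 + 1 = 4
Final: R2 = 4

4


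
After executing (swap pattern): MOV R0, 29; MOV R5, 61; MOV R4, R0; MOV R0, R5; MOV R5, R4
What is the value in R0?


Register state trace (swap pattern):
  MOV R0, 29  → R0 = 29
  MOV R5, 61  → R5 = 61
  MOV R4, R0  → R4 = 29  (save R0)
  MOV R0, R5  → R0 = 61  (R0 gets R5's value)
  MOV R5, R4  → R5 = 29  (R5 gets saved value)
Final: R0 = 61

61


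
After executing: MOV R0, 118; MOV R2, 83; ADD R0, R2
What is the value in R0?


Register state trace:
  MOV R0, 118  → R0 = 118
  MOV R2, 83  → R2 = 83
  ADD R0, R2  → R0 = 118 + 83 = 201
Final: R0 = 201

201


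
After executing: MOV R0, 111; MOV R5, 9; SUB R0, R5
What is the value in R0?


Register state trace:
  MOV R0, 111  → R0 = 111
  MOV R5, 9  → R5 = 9
  SUB R0, R5  → R0 = 111 - 9 = 102
Final: R0 = 102

102


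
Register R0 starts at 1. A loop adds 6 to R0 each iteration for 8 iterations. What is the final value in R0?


Starting value: R0 = 1
  Iter 1: R0 = 1 + 6 = 7
  Iter 2: R0 = 7 + 6 = 13
  Iter 3: R0 = 13 + 6 = 19
  Iter 4: R0 = 19 + 6 = 25
  Iter 5: R0 = 25 + 6 = 31
  Iter 6: R0 = 31 + 6 = 37
  Iter 7: R0 = 37 + 6 = 43
  Iter 8: R0 = 43 + 6 = 49
Final: R0 = 49

49


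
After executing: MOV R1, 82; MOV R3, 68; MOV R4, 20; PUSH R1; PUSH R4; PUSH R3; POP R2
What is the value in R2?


Stack trace (top is rightmost):
  MOV R1, 82  → R1 = 82
  MOV R3, 68  → R3 = 68
  MOV R4, 20  → R4 = 20
  PUSH R1  → stack: [82]
  PUSH R4  → stack: [82, 20]
  PUSH R3  → stack: [82, 20, 68]
  POP R2  → R2 = 68, stack: [82, 20]
Final: R2 = 68

68


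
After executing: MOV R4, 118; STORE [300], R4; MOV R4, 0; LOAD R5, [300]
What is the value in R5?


Register and memory trace:
  MOV R4, 118  → R4 = 118
  STORE [300], R4  → mem[300] = 118
  MOV R4, 0  → R4 = 0
  LOAD R5, [300]  → R5 = mem[300] = 118
Final: R5 = 118

118


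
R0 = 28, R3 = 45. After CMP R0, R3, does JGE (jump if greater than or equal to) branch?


Trace:
  R0 = 28, R3 = 45
  CMP R0, R3  → compares 28 vs 45
  JGE checks: is 28 greater than or equal to 45?
  28 < 45, so condition is false
Branch taken: No

No


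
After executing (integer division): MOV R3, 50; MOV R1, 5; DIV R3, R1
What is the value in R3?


Register state trace:
  MOV R3, 50  → R3 = 50
  MOV R1, 5  → R1 = 5
  DIV R3, R1  → R3 = 50 // 5 = 10
Final: R3 = 10

10


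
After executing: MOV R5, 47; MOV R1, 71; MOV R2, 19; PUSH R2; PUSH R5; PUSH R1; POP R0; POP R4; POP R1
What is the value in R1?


Stack trace (top is rightmost):
  MOV R5, 47  → R5 = 47
  MOV R1, 71  → R1 = 71
  MOV R2, 19  → R2 = 19
  PUSH R2  → stack: [19]
  PUSH R5  → stack: [19, 47]
  PUSH R1  → stack: [19, 47, 71]
  POP R0  → R0 = 71, stack: [19, 47]
  POP R4  → R4 = 47, stack: [19]
  POP R1  → R1 = 19, stack: []
Final: R1 = 19

19


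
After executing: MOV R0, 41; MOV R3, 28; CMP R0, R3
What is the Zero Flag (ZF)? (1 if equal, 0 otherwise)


Register state trace:
  MOV R0, 41  → R0 = 41
  MOV R3, 28  → R3 = 28
  CMP R0, R3  → computes 41 - 28 = 13
  Result is nonzero, so values are not equal
ZF = 0

0


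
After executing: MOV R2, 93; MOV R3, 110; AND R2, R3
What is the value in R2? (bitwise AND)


Register state trace:
  MOV R2, 93  → R2 = 93 (0b01011101)
  MOV R3, 110  → R3 = 110 (0b01101110)
  AND R2, R3  → R2 = 93 AND 110 = 76 (0b01001100)
Final: R2 = 76

76


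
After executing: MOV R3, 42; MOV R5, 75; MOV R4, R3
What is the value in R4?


Register state trace:
  MOV R3, 42  → R3 = 42
  MOV R5, 75  → R5 = 75
  MOV R4, R3  → R4 = 42
Final: R4 = 42

42


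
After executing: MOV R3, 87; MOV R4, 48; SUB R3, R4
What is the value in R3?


Register state trace:
  MOV R3, 87  → R3 = 87
  MOV R4, 48  → R4 = 48
  SUB R3, R4  → R3 = 87 - 48 = 39
Final: R3 = 39

39


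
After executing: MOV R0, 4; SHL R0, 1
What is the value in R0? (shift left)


Register state trace:
  MOV R0, 4  → R0 = 4
  SHL R0, 1  → R0 = 4 << 1 = 4 * 2^1 = 8
Final: R0 = 8

8


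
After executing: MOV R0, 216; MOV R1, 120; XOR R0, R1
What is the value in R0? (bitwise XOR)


Register state trace:
  MOV R0, 216  → R0 = 216 (0b11011000)
  MOV R1, 120  → R1 = 120 (0b01111000)
  XOR R0, R1  → R0 = 216 XOR 120 = 160 (0b10100000)
Final: R0 = 160

160


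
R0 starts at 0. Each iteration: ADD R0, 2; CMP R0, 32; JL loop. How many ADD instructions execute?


Loop trace (R0 starts at 0, target 32, step 2):
  ADD #1: R0 = 0 + 2 = 2  → 2 < 32, loop
  ADD #2: R0 = 2 + 2 = 4  → 4 < 32, loop
  ADD #3: R0 = 4 + 2 = 6  → 6 < 32, loop
  ADD #4: R0 = 6 + 2 = 8  → 8 < 32, loop
  ADD #5: R0 = 8 + 2 = 10  → 10 < 32, loop
  ADD #6: R0 = 10 + 2 = 12  → 12 < 32, loop
  ADD #7: R0 = 12 + 2 = 14  → 14 < 32, loop
  ADD #8: R0 = 14 + 2 = 16  → 16 < 32, loop
  ADD #9: R0 = 16 + 2 = 18  → 18 < 32, loop
  ADD #10: R0 = 18 + 2 = 20  → 20 < 32, loop
  ADD #11: R0 = 20 + 2 = 22  → 22 < 32, loop
  ADD #12: R0 = 22 + 2 = 24  → 24 < 32, loop
  ADD #13: R0 = 24 + 2 = 26  → 26 < 32, loop
  ADD #14: R0 = 26 + 2 = 28  → 28 < 32, loop
  ADD #15: R0 = 28 + 2 = 30  → 30 < 32, loop
  ADD #16: R0 = 30 + 2 = 32  → 32 >= 32, exit
Total ADD instructions: 16

16


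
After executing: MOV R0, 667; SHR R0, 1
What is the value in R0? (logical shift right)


Register state trace:
  MOV R0, 667  → R0 = 667
  SHR R0, 1  → R0 = 667 >> 1 = 667 // 2^1 = 333
Final: R0 = 333

333


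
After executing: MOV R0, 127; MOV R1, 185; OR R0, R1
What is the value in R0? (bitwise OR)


Register state trace:
  MOV R0, 127  → R0 = 127 (0b01111111)
  MOV R1, 185  → R1 = 185 (0b10111001)
  OR R0, R1   → R0 = 127 OR 185 = 255 (0b11111111)
Final: R0 = 255

255


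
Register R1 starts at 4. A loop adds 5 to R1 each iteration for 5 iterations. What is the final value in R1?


Starting value: R1 = 4
  Iter 1: R1 = 4 + 5 = 9
  Iter 2: R1 = 9 + 5 = 14
  Iter 3: R1 = 14 + 5 = 19
  Iter 4: R1 = 19 + 5 = 24
  Iter 5: R1 = 24 + 5 = 29
Final: R1 = 29

29


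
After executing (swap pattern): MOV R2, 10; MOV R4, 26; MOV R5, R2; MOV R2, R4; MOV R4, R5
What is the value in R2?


Register state trace (swap pattern):
  MOV R2, 10  → R2 = 10
  MOV R4, 26  → R4 = 26
  MOV R5, R2  → R5 = 10  (save R2)
  MOV R2, R4  → R2 = 26  (R2 gets R4's value)
  MOV R4, R5  → R4 = 10  (R4 gets saved value)
Final: R2 = 26

26


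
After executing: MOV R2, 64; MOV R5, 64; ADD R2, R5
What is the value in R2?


Register state trace:
  MOV R2, 64  → R2 = 64
  MOV R5, 64  → R5 = 64
  ADD R2, R5  → R2 = 64 + 64 = 128
Final: R2 = 128

128


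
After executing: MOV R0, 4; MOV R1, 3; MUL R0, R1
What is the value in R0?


Register state trace:
  MOV R0, 4  → R0 = 4
  MOV R1, 3  → R1 = 3
  MUL R0, R1  → R0 = 4 * 3 = 12
Final: R0 = 12

12


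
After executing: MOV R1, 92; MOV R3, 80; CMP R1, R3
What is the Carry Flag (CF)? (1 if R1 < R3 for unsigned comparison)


Register state trace:
  MOV R1, 92  → R1 = 92
  MOV R3, 80  → R3 = 80
  CMP R1, R3  → unsigned 92 - 80: no borrow
  92 >= 80, so CF = 0
CF = 0

0


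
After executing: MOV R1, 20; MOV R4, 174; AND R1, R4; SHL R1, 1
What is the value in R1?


Register state trace:
  MOV R1, 20  → R1 = 20 (0b00010100)
  MOV R4, 174  → R4 = 174 (0b10101110)
  AND R1, R4  → R1 = 20 AND 174 = 4 (0b00000100)
  SHL R1, 1  → R1 = 4 << 1 = 8
Final: R1 = 8

8


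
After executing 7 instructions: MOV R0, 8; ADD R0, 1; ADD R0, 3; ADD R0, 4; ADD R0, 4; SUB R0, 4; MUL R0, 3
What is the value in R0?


Register state trace:
  MOV R0, 8  → R0 = 8
  ADD R0, 1  → R0 = 8 + 1 = 9
  ADD R0, 3  → R0 = 9 + 3 = 12
  ADD R0, 4  → R0 = 12 + 4 = 16
  ADD R0, 4  → R0 = 16 + 4 = 20
  SUB R0, 4  → R0 = 20 - 4 = 16
  MUL R0, 3  → R0 = 16 * 3 = 48
Final: R0 = 48

48


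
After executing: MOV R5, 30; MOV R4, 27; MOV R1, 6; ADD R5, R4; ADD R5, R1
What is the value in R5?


Register state trace:
  MOV R5, 30  → R5 = 30
  MOV R4, 27  → R4 = 27
  MOV R1, 6  → R1 = 6
  ADD R5, R4  → R5 = 30 + 27 = 57
  ADD R5, R1  → R5 = 57 + 6 = 63
Final: R5 = 63

63


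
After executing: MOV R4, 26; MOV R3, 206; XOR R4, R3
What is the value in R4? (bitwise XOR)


Register state trace:
  MOV R4, 26  → R4 = 26 (0b00011010)
  MOV R3, 206  → R3 = 206 (0b11001110)
  XOR R4, R3  → R4 = 26 XOR 206 = 212 (0b11010100)
Final: R4 = 212

212


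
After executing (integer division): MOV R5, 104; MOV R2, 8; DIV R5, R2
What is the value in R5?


Register state trace:
  MOV R5, 104  → R5 = 104
  MOV R2, 8  → R2 = 8
  DIV R5, R2  → R5 = 104 // 8 = 13
Final: R5 = 13

13


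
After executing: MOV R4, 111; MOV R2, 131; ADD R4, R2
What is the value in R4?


Register state trace:
  MOV R4, 111  → R4 = 111
  MOV R2, 131  → R2 = 131
  ADD R4, R2  → R4 = 111 + 131 = 242
Final: R4 = 242

242


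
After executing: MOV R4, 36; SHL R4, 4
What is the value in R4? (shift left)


Register state trace:
  MOV R4, 36  → R4 = 36
  SHL R4, 4  → R4 = 36 << 4 = 36 * 2^4 = 576
Final: R4 = 576

576


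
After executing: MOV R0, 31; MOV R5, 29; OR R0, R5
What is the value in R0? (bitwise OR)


Register state trace:
  MOV R0, 31  → R0 = 31 (0b00011111)
  MOV R5, 29  → R5 = 29 (0b00011101)
  OR R0, R5   → R0 = 31 OR 29 = 31 (0b00011111)
Final: R0 = 31

31


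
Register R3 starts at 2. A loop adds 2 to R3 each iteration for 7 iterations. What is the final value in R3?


Starting value: R3 = 2
  Iter 1: R3 = 2 + 2 = 4
  Iter 2: R3 = 4 + 2 = 6
  Iter 3: R3 = 6 + 2 = 8
  Iter 4: R3 = 8 + 2 = 10
  Iter 5: R3 = 10 + 2 = 12
  Iter 6: R3 = 12 + 2 = 14
  Iter 7: R3 = 14 + 2 = 16
Final: R3 = 16

16


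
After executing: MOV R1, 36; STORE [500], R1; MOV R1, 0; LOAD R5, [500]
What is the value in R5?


Register and memory trace:
  MOV R1, 36  → R1 = 36
  STORE [500], R1  → mem[500] = 36
  MOV R1, 0  → R1 = 0
  LOAD R5, [500]  → R5 = mem[500] = 36
Final: R5 = 36

36


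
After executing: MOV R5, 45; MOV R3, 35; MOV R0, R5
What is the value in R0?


Register state trace:
  MOV R5, 45  → R5 = 45
  MOV R3, 35  → R3 = 35
  MOV R0, R5  → R0 = 45
Final: R0 = 45

45


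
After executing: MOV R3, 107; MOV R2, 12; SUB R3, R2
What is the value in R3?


Register state trace:
  MOV R3, 107  → R3 = 107
  MOV R2, 12  → R2 = 12
  SUB R3, R2  → R3 = 107 - 12 = 95
Final: R3 = 95

95


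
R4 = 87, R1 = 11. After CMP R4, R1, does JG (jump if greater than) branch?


Trace:
  R4 = 87, R1 = 11
  CMP R4, R1  → compares 87 vs 11
  JG checks: is 87 greater than 11?
  87 > 11, so condition is true
Branch taken: Yes

Yes


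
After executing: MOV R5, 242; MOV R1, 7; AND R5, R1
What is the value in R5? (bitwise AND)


Register state trace:
  MOV R5, 242  → R5 = 242 (0b11110010)
  MOV R1, 7  → R1 = 7 (0b00000111)
  AND R5, R1  → R5 = 242 AND 7 = 2 (0b00000010)
Final: R5 = 2

2


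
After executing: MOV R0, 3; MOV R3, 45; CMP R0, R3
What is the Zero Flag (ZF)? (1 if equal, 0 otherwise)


Register state trace:
  MOV R0, 3  → R0 = 3
  MOV R3, 45  → R3 = 45
  CMP R0, R3  → computes 3 - 45 = -42
  Result is nonzero, so values are not equal
ZF = 0

0


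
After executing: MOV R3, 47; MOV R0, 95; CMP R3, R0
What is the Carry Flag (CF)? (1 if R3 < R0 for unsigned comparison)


Register state trace:
  MOV R3, 47  → R3 = 47
  MOV R0, 95  → R0 = 95
  CMP R3, R0  → unsigned 47 - 95: borrow occurs
  47 < 95, so CF = 1
CF = 1

1


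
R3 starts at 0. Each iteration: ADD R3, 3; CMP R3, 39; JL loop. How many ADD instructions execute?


Loop trace (R3 starts at 0, target 39, step 3):
  ADD #1: R3 = 0 + 3 = 3  → 3 < 39, loop
  ADD #2: R3 = 3 + 3 = 6  → 6 < 39, loop
  ADD #3: R3 = 6 + 3 = 9  → 9 < 39, loop
  ADD #4: R3 = 9 + 3 = 12  → 12 < 39, loop
  ADD #5: R3 = 12 + 3 = 15  → 15 < 39, loop
  ADD #6: R3 = 15 + 3 = 18  → 18 < 39, loop
  ADD #7: R3 = 18 + 3 = 21  → 21 < 39, loop
  ADD #8: R3 = 21 + 3 = 24  → 24 < 39, loop
  ADD #9: R3 = 24 + 3 = 27  → 27 < 39, loop
  ADD #10: R3 = 27 + 3 = 30  → 30 < 39, loop
  ADD #11: R3 = 30 + 3 = 33  → 33 < 39, loop
  ADD #12: R3 = 33 + 3 = 36  → 36 < 39, loop
  ADD #13: R3 = 36 + 3 = 39  → 39 >= 39, exit
Total ADD instructions: 13

13


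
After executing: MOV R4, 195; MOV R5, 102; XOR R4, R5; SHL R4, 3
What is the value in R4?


Register state trace:
  MOV R4, 195  → R4 = 195 (0b11000011)
  MOV R5, 102  → R5 = 102 (0b01100110)
  XOR R4, R5  → R4 = 195 XOR 102 = 165 (0b10100101)
  SHL R4, 3  → R4 = 165 << 3 = 1320
Final: R4 = 1320

1320


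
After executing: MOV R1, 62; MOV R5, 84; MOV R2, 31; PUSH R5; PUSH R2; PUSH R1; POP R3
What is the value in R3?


Stack trace (top is rightmost):
  MOV R1, 62  → R1 = 62
  MOV R5, 84  → R5 = 84
  MOV R2, 31  → R2 = 31
  PUSH R5  → stack: [84]
  PUSH R2  → stack: [84, 31]
  PUSH R1  → stack: [84, 31, 62]
  POP R3  → R3 = 62, stack: [84, 31]
Final: R3 = 62

62


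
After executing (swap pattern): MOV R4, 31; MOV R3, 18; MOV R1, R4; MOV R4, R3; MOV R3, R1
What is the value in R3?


Register state trace (swap pattern):
  MOV R4, 31  → R4 = 31
  MOV R3, 18  → R3 = 18
  MOV R1, R4  → R1 = 31  (save R4)
  MOV R4, R3  → R4 = 18  (R4 gets R3's value)
  MOV R3, R1  → R3 = 31  (R3 gets saved value)
Final: R3 = 31

31


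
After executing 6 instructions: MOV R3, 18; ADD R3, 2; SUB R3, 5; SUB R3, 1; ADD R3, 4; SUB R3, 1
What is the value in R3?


Register state trace:
  MOV R3, 18  → R3 = 18
  ADD R3, 2  → R3 = 18 + 2 = 20
  SUB R3, 5  → R3 = 20 - 5 = 15
  SUB R3, 1  → R3 = 15 - 1 = 14
  ADD R3, 4  → R3 = 14 + 4 = 18
  SUB R3, 1  → R3 = 18 - 1 = 17
Final: R3 = 17

17
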